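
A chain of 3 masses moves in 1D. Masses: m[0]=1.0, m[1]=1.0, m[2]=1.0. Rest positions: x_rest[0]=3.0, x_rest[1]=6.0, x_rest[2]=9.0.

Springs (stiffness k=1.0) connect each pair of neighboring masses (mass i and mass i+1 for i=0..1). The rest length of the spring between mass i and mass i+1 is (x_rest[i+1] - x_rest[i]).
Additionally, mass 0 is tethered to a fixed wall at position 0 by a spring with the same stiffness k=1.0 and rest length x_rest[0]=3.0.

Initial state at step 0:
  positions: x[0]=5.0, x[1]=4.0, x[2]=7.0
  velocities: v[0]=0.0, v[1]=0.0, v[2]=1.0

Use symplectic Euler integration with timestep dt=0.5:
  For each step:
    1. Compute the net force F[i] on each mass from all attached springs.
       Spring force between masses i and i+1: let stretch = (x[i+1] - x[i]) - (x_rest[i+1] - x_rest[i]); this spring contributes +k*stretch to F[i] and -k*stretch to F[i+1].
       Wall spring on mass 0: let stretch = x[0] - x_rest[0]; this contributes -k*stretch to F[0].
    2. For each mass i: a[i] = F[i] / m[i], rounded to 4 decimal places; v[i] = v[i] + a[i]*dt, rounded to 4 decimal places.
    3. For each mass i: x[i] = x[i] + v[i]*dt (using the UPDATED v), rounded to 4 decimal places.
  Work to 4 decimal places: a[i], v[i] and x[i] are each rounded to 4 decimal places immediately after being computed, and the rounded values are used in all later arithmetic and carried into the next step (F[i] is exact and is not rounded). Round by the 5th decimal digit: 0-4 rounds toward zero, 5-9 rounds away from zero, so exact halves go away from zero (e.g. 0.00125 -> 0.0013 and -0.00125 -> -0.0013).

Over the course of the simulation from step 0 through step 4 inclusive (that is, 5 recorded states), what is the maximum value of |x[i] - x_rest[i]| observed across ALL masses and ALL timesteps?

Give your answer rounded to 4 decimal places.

Answer: 2.6875

Derivation:
Step 0: x=[5.0000 4.0000 7.0000] v=[0.0000 0.0000 1.0000]
Step 1: x=[3.5000 5.0000 7.5000] v=[-3.0000 2.0000 1.0000]
Step 2: x=[1.5000 6.2500 8.1250] v=[-4.0000 2.5000 1.2500]
Step 3: x=[0.3125 6.7813 9.0313] v=[-2.3750 1.0625 1.8125]
Step 4: x=[0.6641 6.2579 10.1251] v=[0.7032 -1.0469 2.1875]
Max displacement = 2.6875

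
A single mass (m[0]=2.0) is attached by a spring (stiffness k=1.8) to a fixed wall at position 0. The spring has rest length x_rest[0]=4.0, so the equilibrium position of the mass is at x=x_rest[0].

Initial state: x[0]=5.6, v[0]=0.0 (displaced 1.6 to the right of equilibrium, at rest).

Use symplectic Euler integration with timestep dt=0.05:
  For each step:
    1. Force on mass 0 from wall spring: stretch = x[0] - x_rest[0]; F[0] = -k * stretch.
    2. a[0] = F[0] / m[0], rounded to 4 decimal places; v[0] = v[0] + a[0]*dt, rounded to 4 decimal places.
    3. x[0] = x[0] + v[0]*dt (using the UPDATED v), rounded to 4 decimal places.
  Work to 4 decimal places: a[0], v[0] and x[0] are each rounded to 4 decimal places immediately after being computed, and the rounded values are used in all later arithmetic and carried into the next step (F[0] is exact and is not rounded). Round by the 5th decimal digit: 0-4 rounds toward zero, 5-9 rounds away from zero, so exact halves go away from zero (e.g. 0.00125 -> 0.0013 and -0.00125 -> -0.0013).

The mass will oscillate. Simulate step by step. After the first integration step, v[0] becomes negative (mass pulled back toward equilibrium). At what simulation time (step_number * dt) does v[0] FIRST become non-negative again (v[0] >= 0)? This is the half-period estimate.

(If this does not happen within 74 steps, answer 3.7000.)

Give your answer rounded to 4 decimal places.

Answer: 3.3500

Derivation:
Step 0: x=[5.6000] v=[0.0000]
Step 1: x=[5.5964] v=[-0.0720]
Step 2: x=[5.5892] v=[-0.1438]
Step 3: x=[5.5784] v=[-0.2153]
Step 4: x=[5.5641] v=[-0.2863]
Step 5: x=[5.5463] v=[-0.3567]
Step 6: x=[5.5250] v=[-0.4263]
Step 7: x=[5.5003] v=[-0.4949]
Step 8: x=[5.4722] v=[-0.5624]
Step 9: x=[5.4408] v=[-0.6287]
Step 10: x=[5.4061] v=[-0.6935]
Step 11: x=[5.3683] v=[-0.7568]
Step 12: x=[5.3274] v=[-0.8184]
Step 13: x=[5.2835] v=[-0.8781]
Step 14: x=[5.2367] v=[-0.9359]
Step 15: x=[5.1871] v=[-0.9916]
Step 16: x=[5.1349] v=[-1.0450]
Step 17: x=[5.0801] v=[-1.0961]
Step 18: x=[5.0229] v=[-1.1447]
Step 19: x=[4.9634] v=[-1.1907]
Step 20: x=[4.9017] v=[-1.2341]
Step 21: x=[4.8380] v=[-1.2747]
Step 22: x=[4.7724] v=[-1.3124]
Step 23: x=[4.7050] v=[-1.3472]
Step 24: x=[4.6361] v=[-1.3789]
Step 25: x=[4.5657] v=[-1.4075]
Step 26: x=[4.4941] v=[-1.4330]
Step 27: x=[4.4213] v=[-1.4552]
Step 28: x=[4.3476] v=[-1.4742]
Step 29: x=[4.2731] v=[-1.4898]
Step 30: x=[4.1980] v=[-1.5021]
Step 31: x=[4.1225] v=[-1.5110]
Step 32: x=[4.0467] v=[-1.5165]
Step 33: x=[3.9708] v=[-1.5186]
Step 34: x=[3.8949] v=[-1.5173]
Step 35: x=[3.8193] v=[-1.5126]
Step 36: x=[3.7441] v=[-1.5045]
Step 37: x=[3.6695] v=[-1.4930]
Step 38: x=[3.5956] v=[-1.4781]
Step 39: x=[3.5226] v=[-1.4599]
Step 40: x=[3.4507] v=[-1.4384]
Step 41: x=[3.3800] v=[-1.4137]
Step 42: x=[3.3107] v=[-1.3858]
Step 43: x=[3.2430] v=[-1.3548]
Step 44: x=[3.1770] v=[-1.3207]
Step 45: x=[3.1128] v=[-1.2837]
Step 46: x=[3.0506] v=[-1.2438]
Step 47: x=[2.9905] v=[-1.2011]
Step 48: x=[2.9327] v=[-1.1557]
Step 49: x=[2.8773] v=[-1.1077]
Step 50: x=[2.8244] v=[-1.0572]
Step 51: x=[2.7742] v=[-1.0043]
Step 52: x=[2.7267] v=[-0.9491]
Step 53: x=[2.6821] v=[-0.8918]
Step 54: x=[2.6405] v=[-0.8325]
Step 55: x=[2.6019] v=[-0.7713]
Step 56: x=[2.5665] v=[-0.7084]
Step 57: x=[2.5343] v=[-0.6439]
Step 58: x=[2.5054] v=[-0.5779]
Step 59: x=[2.4799] v=[-0.5106]
Step 60: x=[2.4578] v=[-0.4422]
Step 61: x=[2.4392] v=[-0.3728]
Step 62: x=[2.4241] v=[-0.3026]
Step 63: x=[2.4125] v=[-0.2317]
Step 64: x=[2.4045] v=[-0.1603]
Step 65: x=[2.4001] v=[-0.0885]
Step 66: x=[2.3993] v=[-0.0165]
Step 67: x=[2.4021] v=[0.0555]
First v>=0 after going negative at step 67, time=3.3500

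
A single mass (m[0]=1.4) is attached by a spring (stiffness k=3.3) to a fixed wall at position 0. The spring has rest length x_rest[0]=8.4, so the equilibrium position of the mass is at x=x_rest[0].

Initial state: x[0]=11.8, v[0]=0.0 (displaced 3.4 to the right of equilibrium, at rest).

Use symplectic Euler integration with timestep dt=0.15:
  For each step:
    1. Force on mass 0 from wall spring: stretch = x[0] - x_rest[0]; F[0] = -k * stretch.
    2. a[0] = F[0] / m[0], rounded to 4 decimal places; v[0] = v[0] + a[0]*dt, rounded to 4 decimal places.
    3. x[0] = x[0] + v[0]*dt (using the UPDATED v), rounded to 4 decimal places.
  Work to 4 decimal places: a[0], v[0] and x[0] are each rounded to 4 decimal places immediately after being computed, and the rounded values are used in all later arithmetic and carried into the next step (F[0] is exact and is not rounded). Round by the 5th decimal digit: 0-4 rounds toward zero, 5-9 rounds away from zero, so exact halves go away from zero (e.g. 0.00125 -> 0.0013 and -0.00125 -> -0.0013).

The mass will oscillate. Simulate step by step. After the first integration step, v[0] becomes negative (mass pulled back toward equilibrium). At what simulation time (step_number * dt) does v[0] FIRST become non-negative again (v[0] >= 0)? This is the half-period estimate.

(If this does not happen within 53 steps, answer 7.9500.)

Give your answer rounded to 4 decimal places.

Step 0: x=[11.8000] v=[0.0000]
Step 1: x=[11.6197] v=[-1.2021]
Step 2: x=[11.2686] v=[-2.3405]
Step 3: x=[10.7654] v=[-3.3548]
Step 4: x=[10.1367] v=[-4.1911]
Step 5: x=[9.4159] v=[-4.8052]
Step 6: x=[8.6412] v=[-5.1644]
Step 7: x=[7.8537] v=[-5.2497]
Step 8: x=[7.0952] v=[-5.0565]
Step 9: x=[6.4059] v=[-4.5952]
Step 10: x=[5.8224] v=[-3.8901]
Step 11: x=[5.3756] v=[-2.9787]
Step 12: x=[5.0892] v=[-1.9094]
Step 13: x=[4.9784] v=[-0.7388]
Step 14: x=[5.0491] v=[0.4710]
First v>=0 after going negative at step 14, time=2.1000

Answer: 2.1000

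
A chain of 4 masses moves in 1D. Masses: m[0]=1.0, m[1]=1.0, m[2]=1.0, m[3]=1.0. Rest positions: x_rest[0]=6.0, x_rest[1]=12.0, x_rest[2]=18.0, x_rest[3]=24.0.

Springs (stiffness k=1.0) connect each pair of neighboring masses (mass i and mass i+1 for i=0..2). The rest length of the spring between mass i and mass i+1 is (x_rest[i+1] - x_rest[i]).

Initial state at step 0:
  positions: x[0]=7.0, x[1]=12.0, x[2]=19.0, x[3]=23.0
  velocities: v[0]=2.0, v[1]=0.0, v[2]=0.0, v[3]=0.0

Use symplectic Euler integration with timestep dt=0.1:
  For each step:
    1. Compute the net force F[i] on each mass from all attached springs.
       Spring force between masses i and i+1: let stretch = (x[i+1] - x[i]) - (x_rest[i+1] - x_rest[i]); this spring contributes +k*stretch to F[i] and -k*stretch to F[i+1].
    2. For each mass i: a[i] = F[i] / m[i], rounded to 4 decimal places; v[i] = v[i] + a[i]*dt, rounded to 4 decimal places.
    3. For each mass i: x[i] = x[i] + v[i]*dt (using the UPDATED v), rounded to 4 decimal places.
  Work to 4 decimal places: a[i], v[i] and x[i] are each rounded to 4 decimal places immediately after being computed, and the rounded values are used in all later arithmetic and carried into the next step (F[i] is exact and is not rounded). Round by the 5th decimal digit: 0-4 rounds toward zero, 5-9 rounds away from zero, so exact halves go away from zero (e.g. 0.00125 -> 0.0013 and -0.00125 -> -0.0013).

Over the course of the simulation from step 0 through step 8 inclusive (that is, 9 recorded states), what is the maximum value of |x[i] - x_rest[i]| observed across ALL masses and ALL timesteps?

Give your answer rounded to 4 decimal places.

Step 0: x=[7.0000 12.0000 19.0000 23.0000] v=[2.0000 0.0000 0.0000 0.0000]
Step 1: x=[7.1900 12.0200 18.9700 23.0200] v=[1.9000 0.2000 -0.3000 0.2000]
Step 2: x=[7.3683 12.0612 18.9110 23.0595] v=[1.7830 0.4120 -0.5900 0.3950]
Step 3: x=[7.5335 12.1240 18.8250 23.1175] v=[1.6523 0.6277 -0.8601 0.5802]
Step 4: x=[7.6846 12.2079 18.7149 23.1926] v=[1.5114 0.8388 -1.1010 0.7510]
Step 5: x=[7.8210 12.3116 18.5845 23.2829] v=[1.3637 1.0372 -1.3039 0.9032]
Step 6: x=[7.9423 12.4331 18.4384 23.3862] v=[1.2128 1.2154 -1.4614 1.0334]
Step 7: x=[8.0485 12.5698 18.2817 23.5001] v=[1.0619 1.3669 -1.5672 1.1386]
Step 8: x=[8.1399 12.7184 18.1200 23.6218] v=[0.9140 1.4860 -1.6166 1.2168]
Max displacement = 2.1399

Answer: 2.1399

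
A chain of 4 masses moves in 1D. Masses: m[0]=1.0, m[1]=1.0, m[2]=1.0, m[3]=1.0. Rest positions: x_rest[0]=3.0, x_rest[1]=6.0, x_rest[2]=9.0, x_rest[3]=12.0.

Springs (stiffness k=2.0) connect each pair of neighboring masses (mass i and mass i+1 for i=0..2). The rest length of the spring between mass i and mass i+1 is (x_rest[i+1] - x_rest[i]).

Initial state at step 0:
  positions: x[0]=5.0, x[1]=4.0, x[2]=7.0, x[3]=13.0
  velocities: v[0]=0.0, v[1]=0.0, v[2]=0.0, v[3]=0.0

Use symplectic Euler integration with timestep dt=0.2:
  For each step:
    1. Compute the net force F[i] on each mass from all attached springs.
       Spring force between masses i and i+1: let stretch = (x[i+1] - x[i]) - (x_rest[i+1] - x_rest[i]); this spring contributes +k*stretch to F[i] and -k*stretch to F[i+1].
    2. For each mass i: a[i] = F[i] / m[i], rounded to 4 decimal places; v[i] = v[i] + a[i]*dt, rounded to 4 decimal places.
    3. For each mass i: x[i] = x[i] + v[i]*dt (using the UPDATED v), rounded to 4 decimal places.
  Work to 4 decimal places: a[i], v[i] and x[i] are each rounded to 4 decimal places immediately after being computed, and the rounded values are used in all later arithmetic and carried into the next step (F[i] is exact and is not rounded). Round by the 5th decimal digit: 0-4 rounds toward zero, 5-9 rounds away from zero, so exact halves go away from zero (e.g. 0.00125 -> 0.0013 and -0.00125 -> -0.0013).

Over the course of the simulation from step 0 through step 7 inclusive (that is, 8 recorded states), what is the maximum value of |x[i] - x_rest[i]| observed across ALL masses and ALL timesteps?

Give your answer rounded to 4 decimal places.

Step 0: x=[5.0000 4.0000 7.0000 13.0000] v=[0.0000 0.0000 0.0000 0.0000]
Step 1: x=[4.6800 4.3200 7.2400 12.7600] v=[-1.6000 1.6000 1.2000 -1.2000]
Step 2: x=[4.0912 4.9024 7.6880 12.3184] v=[-2.9440 2.9120 2.2400 -2.2080]
Step 3: x=[3.3273 5.6428 8.2836 11.7464] v=[-3.8195 3.7018 2.9779 -2.8602]
Step 4: x=[2.5086 6.4092 8.9449 11.1373] v=[-4.0933 3.8319 3.3067 -3.0453]
Step 5: x=[1.7620 7.0664 9.5788 10.5928] v=[-3.7331 3.2859 3.1694 -2.7223]
Step 6: x=[1.1997 7.5002 10.0928 10.2072] v=[-2.8113 2.1691 2.5700 -1.9279]
Step 7: x=[0.9015 7.6374 10.4085 10.0525] v=[-1.4911 0.6859 1.5787 -0.7737]
Max displacement = 2.0985

Answer: 2.0985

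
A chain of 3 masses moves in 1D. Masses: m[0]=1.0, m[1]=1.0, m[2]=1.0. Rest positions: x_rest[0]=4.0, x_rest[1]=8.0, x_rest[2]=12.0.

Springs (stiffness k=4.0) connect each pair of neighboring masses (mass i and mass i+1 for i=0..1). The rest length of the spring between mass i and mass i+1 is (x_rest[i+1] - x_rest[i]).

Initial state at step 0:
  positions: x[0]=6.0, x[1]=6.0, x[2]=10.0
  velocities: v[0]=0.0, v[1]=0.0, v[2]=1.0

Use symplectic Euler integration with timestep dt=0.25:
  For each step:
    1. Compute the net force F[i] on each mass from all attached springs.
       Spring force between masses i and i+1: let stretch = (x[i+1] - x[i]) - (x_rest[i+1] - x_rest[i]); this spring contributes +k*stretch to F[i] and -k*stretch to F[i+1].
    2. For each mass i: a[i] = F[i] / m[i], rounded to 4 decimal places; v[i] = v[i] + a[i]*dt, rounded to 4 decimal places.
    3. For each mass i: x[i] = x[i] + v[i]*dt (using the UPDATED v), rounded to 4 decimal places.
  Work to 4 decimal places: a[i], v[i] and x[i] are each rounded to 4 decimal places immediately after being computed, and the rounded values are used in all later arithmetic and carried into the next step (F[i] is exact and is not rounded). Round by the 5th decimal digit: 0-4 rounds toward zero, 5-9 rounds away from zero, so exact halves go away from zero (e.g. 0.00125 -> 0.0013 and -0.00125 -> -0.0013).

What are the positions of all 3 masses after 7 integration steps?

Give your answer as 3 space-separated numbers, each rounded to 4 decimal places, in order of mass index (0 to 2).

Answer: 3.0404 6.5763 14.1334

Derivation:
Step 0: x=[6.0000 6.0000 10.0000] v=[0.0000 0.0000 1.0000]
Step 1: x=[5.0000 7.0000 10.2500] v=[-4.0000 4.0000 1.0000]
Step 2: x=[3.5000 8.3125 10.6875] v=[-6.0000 5.2500 1.7500]
Step 3: x=[2.2031 9.0156 11.5313] v=[-5.1875 2.8125 3.3750]
Step 4: x=[1.6094 8.6445 12.7461] v=[-2.3750 -1.4843 4.8593]
Step 5: x=[1.7744 7.5401 13.9355] v=[0.6601 -4.4178 4.7577]
Step 6: x=[2.3809 6.5931 14.5261] v=[2.4258 -3.7881 2.3623]
Step 7: x=[3.0404 6.5763 14.1334] v=[2.6380 -0.0673 -1.5707]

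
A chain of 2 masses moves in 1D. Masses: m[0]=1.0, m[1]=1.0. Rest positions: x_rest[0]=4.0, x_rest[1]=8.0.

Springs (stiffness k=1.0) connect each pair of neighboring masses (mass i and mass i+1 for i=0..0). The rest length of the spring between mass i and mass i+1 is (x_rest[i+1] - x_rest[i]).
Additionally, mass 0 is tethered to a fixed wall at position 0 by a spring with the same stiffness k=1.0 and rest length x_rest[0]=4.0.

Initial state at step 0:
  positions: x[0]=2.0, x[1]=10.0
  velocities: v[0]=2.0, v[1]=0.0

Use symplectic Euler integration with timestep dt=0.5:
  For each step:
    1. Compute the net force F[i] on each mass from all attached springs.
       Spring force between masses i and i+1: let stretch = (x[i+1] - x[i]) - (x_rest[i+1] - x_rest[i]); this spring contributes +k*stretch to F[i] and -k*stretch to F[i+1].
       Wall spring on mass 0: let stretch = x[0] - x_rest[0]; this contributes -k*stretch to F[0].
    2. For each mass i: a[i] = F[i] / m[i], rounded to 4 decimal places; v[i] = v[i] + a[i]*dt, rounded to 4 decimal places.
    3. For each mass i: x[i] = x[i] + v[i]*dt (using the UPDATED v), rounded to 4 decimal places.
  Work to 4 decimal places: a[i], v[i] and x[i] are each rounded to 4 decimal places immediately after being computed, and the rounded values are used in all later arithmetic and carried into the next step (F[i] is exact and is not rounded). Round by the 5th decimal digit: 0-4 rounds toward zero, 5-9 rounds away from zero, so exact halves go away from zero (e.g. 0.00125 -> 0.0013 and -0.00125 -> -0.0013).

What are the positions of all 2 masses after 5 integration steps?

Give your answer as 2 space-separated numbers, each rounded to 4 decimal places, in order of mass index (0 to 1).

Step 0: x=[2.0000 10.0000] v=[2.0000 0.0000]
Step 1: x=[4.5000 9.0000] v=[5.0000 -2.0000]
Step 2: x=[7.0000 7.8750] v=[5.0000 -2.2500]
Step 3: x=[7.9688 7.5313] v=[1.9375 -0.6875]
Step 4: x=[6.8360 8.2970] v=[-2.2657 1.5313]
Step 5: x=[4.3594 9.6974] v=[-4.9532 2.8008]

Answer: 4.3594 9.6974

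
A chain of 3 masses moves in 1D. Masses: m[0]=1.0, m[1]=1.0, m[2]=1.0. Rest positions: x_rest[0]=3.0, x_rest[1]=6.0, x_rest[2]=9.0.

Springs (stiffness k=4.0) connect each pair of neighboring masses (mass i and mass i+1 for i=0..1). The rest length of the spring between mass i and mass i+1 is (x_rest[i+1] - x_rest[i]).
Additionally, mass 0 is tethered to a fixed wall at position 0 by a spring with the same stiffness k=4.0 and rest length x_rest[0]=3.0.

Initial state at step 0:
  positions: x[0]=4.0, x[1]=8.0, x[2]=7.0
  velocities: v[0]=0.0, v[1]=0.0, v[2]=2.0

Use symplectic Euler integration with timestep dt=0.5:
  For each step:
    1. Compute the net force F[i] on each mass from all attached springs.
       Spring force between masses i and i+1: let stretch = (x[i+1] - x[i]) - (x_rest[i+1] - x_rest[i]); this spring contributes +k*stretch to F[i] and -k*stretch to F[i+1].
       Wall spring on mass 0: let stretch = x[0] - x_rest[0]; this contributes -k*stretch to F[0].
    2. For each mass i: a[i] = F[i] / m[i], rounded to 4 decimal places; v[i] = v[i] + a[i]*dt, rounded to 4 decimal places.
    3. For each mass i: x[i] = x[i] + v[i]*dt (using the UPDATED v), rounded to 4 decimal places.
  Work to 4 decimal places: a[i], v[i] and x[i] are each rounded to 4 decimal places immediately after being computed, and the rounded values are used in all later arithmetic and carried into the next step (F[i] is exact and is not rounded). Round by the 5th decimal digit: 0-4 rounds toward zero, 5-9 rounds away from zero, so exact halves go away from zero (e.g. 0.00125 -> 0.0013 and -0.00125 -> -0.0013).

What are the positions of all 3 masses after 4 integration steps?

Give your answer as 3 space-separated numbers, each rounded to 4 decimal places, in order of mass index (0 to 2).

Answer: 8.0000 6.0000 9.0000

Derivation:
Step 0: x=[4.0000 8.0000 7.0000] v=[0.0000 0.0000 2.0000]
Step 1: x=[4.0000 3.0000 12.0000] v=[0.0000 -10.0000 10.0000]
Step 2: x=[-1.0000 8.0000 11.0000] v=[-10.0000 10.0000 -2.0000]
Step 3: x=[4.0000 7.0000 10.0000] v=[10.0000 -2.0000 -2.0000]
Step 4: x=[8.0000 6.0000 9.0000] v=[8.0000 -2.0000 -2.0000]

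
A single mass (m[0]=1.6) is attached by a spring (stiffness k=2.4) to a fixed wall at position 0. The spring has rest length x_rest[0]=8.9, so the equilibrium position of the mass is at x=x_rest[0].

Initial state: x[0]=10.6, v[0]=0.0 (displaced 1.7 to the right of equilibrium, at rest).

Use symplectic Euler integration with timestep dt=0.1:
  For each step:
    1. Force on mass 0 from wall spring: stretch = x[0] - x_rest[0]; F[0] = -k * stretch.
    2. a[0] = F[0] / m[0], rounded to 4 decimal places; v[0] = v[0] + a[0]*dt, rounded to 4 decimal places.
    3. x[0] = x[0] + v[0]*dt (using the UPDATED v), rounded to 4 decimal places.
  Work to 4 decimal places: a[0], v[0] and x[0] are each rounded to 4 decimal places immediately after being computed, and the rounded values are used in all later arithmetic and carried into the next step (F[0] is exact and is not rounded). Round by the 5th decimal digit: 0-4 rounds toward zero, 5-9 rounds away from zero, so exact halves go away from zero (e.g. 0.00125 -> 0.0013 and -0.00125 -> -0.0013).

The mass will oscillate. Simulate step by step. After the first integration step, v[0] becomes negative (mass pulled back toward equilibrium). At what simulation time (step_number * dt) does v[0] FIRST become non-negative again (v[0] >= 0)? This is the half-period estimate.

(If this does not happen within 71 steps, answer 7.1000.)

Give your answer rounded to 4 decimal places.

Answer: 2.6000

Derivation:
Step 0: x=[10.6000] v=[0.0000]
Step 1: x=[10.5745] v=[-0.2550]
Step 2: x=[10.5239] v=[-0.5062]
Step 3: x=[10.4489] v=[-0.7498]
Step 4: x=[10.3507] v=[-0.9821]
Step 5: x=[10.2307] v=[-1.1997]
Step 6: x=[10.0908] v=[-1.3993]
Step 7: x=[9.9330] v=[-1.5779]
Step 8: x=[9.7597] v=[-1.7329]
Step 9: x=[9.5735] v=[-1.8619]
Step 10: x=[9.3772] v=[-1.9629]
Step 11: x=[9.1738] v=[-2.0345]
Step 12: x=[8.9662] v=[-2.0756]
Step 13: x=[8.7577] v=[-2.0855]
Step 14: x=[8.5513] v=[-2.0642]
Step 15: x=[8.3501] v=[-2.0119]
Step 16: x=[8.1572] v=[-1.9294]
Step 17: x=[7.9754] v=[-1.8180]
Step 18: x=[7.8075] v=[-1.6793]
Step 19: x=[7.6560] v=[-1.5154]
Step 20: x=[7.5231] v=[-1.3288]
Step 21: x=[7.4109] v=[-1.1223]
Step 22: x=[7.3210] v=[-0.8989]
Step 23: x=[7.2548] v=[-0.6621]
Step 24: x=[7.2133] v=[-0.4153]
Step 25: x=[7.1971] v=[-0.1623]
Step 26: x=[7.2064] v=[0.0931]
First v>=0 after going negative at step 26, time=2.6000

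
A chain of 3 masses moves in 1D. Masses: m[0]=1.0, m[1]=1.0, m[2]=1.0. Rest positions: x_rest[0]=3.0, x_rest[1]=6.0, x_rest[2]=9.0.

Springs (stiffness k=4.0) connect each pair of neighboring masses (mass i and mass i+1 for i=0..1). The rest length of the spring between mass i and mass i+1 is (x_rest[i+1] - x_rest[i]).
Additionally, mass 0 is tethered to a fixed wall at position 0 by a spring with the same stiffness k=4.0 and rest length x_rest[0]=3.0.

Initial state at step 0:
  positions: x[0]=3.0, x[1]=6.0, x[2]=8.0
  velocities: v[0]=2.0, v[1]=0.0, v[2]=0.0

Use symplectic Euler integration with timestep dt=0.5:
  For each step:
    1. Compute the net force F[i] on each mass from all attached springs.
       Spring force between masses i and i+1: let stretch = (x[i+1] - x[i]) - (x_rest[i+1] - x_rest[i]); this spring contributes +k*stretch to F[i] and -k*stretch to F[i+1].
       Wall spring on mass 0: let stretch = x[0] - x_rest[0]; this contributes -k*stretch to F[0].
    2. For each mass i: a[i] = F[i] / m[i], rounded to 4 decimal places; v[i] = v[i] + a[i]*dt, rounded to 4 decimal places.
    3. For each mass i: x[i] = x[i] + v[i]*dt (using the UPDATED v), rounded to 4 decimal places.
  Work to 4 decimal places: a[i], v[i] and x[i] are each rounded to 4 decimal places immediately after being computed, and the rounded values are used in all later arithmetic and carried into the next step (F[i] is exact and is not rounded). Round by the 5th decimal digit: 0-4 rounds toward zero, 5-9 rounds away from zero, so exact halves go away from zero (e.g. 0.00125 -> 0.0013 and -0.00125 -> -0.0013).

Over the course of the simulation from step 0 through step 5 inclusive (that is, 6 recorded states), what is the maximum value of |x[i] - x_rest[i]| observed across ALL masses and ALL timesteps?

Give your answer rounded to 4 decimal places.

Answer: 2.0000

Derivation:
Step 0: x=[3.0000 6.0000 8.0000] v=[2.0000 0.0000 0.0000]
Step 1: x=[4.0000 5.0000 9.0000] v=[2.0000 -2.0000 2.0000]
Step 2: x=[2.0000 7.0000 9.0000] v=[-4.0000 4.0000 0.0000]
Step 3: x=[3.0000 6.0000 10.0000] v=[2.0000 -2.0000 2.0000]
Step 4: x=[4.0000 6.0000 10.0000] v=[2.0000 0.0000 0.0000]
Step 5: x=[3.0000 8.0000 9.0000] v=[-2.0000 4.0000 -2.0000]
Max displacement = 2.0000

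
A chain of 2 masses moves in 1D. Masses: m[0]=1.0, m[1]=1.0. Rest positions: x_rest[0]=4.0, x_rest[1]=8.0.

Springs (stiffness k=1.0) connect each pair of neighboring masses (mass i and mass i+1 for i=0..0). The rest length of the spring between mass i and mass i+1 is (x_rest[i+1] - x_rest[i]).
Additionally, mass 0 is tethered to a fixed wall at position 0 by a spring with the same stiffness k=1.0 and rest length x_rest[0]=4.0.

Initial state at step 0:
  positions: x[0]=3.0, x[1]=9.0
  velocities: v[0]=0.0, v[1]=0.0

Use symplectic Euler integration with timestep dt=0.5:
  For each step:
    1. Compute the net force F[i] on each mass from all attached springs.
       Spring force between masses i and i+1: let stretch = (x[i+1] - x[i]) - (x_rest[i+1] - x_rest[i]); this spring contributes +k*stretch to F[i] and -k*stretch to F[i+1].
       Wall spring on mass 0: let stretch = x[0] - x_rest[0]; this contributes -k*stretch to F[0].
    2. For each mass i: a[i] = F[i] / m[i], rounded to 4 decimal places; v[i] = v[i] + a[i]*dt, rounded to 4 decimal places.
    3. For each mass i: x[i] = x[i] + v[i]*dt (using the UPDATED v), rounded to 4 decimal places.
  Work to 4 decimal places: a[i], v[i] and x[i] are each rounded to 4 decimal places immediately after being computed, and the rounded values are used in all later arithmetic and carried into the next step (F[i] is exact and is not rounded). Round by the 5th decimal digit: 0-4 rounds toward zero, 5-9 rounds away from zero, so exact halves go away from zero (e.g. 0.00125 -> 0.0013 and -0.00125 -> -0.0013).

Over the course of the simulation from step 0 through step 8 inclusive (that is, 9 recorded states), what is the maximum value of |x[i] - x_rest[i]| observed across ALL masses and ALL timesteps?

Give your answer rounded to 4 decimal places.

Answer: 1.3980

Derivation:
Step 0: x=[3.0000 9.0000] v=[0.0000 0.0000]
Step 1: x=[3.7500 8.5000] v=[1.5000 -1.0000]
Step 2: x=[4.7500 7.8125] v=[2.0000 -1.3750]
Step 3: x=[5.3282 7.3594] v=[1.1563 -0.9063]
Step 4: x=[5.0821 7.3985] v=[-0.4922 0.0781]
Step 5: x=[4.1446 7.8585] v=[-1.8751 0.9199]
Step 6: x=[3.0994 8.3900] v=[-2.0905 1.0630]
Step 7: x=[2.6020 8.5989] v=[-0.9949 0.4177]
Step 8: x=[2.9533 8.3085] v=[0.7026 -0.5808]
Max displacement = 1.3980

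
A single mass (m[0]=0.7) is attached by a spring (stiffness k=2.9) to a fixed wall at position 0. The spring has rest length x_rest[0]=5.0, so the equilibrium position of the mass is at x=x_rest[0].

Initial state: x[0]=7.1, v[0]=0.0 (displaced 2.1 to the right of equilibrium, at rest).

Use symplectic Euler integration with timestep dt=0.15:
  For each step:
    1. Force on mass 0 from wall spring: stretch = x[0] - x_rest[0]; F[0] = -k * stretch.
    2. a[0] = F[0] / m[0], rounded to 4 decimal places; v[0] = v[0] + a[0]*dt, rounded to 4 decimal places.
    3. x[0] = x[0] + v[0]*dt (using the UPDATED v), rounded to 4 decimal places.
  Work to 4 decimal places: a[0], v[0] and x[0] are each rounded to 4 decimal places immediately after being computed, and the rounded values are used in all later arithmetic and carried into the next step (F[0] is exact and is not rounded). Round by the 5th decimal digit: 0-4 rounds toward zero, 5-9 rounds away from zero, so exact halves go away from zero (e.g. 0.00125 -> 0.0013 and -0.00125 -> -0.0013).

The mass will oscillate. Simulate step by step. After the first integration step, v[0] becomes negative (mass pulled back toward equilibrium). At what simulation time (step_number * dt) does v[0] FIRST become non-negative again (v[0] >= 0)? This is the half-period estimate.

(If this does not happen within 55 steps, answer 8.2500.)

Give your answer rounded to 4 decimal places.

Answer: 1.6500

Derivation:
Step 0: x=[7.1000] v=[0.0000]
Step 1: x=[6.9043] v=[-1.3050]
Step 2: x=[6.5310] v=[-2.4884]
Step 3: x=[6.0150] v=[-3.4398]
Step 4: x=[5.4044] v=[-4.0706]
Step 5: x=[4.7561] v=[-4.3219]
Step 6: x=[4.1306] v=[-4.1703]
Step 7: x=[3.5861] v=[-3.6300]
Step 8: x=[3.1734] v=[-2.7514]
Step 9: x=[2.9310] v=[-1.6163]
Step 10: x=[2.8814] v=[-0.3306]
Step 11: x=[3.0293] v=[0.9860]
First v>=0 after going negative at step 11, time=1.6500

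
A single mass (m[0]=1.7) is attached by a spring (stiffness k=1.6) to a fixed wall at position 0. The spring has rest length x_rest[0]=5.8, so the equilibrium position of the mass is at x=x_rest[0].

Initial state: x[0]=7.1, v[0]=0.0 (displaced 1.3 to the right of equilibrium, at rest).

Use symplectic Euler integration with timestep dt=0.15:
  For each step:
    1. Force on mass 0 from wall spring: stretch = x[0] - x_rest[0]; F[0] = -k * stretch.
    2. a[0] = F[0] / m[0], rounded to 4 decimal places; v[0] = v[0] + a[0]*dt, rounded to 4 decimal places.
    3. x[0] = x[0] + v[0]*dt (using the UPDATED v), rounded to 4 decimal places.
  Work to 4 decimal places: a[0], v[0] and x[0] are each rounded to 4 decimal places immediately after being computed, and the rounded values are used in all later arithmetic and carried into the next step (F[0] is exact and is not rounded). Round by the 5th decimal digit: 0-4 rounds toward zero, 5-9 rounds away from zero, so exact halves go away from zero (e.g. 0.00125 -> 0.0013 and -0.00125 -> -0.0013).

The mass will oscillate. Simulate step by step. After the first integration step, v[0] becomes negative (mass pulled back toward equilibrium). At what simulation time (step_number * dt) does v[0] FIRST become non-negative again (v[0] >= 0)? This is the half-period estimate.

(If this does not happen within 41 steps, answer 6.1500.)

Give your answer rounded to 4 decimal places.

Answer: 3.3000

Derivation:
Step 0: x=[7.1000] v=[0.0000]
Step 1: x=[7.0725] v=[-0.1835]
Step 2: x=[7.0180] v=[-0.3631]
Step 3: x=[6.9377] v=[-0.5351]
Step 4: x=[6.8333] v=[-0.6957]
Step 5: x=[6.7071] v=[-0.8416]
Step 6: x=[6.5616] v=[-0.9697]
Step 7: x=[6.4000] v=[-1.0772]
Step 8: x=[6.2257] v=[-1.1619]
Step 9: x=[6.0424] v=[-1.2220]
Step 10: x=[5.8540] v=[-1.2562]
Step 11: x=[5.6644] v=[-1.2638]
Step 12: x=[5.4777] v=[-1.2447]
Step 13: x=[5.2978] v=[-1.1992]
Step 14: x=[5.1286] v=[-1.1283]
Step 15: x=[4.9736] v=[-1.0335]
Step 16: x=[4.8361] v=[-0.9168]
Step 17: x=[4.7190] v=[-0.7807]
Step 18: x=[4.6248] v=[-0.6281]
Step 19: x=[4.5555] v=[-0.4622]
Step 20: x=[4.5125] v=[-0.2865]
Step 21: x=[4.4968] v=[-0.1047]
Step 22: x=[4.5087] v=[0.0793]
First v>=0 after going negative at step 22, time=3.3000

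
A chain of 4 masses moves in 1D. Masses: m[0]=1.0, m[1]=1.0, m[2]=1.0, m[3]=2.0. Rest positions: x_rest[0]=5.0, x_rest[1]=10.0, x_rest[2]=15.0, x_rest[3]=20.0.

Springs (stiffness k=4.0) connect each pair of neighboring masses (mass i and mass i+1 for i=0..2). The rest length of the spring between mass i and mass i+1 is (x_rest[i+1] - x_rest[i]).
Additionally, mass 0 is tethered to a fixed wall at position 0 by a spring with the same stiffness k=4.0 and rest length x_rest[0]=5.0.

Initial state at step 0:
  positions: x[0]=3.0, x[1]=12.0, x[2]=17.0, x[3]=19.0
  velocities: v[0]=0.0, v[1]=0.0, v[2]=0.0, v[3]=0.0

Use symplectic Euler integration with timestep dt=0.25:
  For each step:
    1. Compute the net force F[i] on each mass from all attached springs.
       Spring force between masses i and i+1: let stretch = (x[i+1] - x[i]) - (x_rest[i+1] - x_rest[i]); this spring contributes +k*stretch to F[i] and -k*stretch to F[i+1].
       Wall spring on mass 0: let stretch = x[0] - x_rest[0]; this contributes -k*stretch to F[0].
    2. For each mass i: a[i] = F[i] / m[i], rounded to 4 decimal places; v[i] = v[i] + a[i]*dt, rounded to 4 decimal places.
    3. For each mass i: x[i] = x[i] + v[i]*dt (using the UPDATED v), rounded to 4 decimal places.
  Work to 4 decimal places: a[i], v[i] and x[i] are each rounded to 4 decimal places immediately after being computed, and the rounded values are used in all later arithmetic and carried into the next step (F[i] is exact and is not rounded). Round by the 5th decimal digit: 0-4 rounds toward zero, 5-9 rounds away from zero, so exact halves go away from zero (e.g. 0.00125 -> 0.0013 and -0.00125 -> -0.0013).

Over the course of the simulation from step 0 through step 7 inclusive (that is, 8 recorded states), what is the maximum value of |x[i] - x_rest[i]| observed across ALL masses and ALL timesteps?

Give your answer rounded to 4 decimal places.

Step 0: x=[3.0000 12.0000 17.0000 19.0000] v=[0.0000 0.0000 0.0000 0.0000]
Step 1: x=[4.5000 11.0000 16.2500 19.3750] v=[6.0000 -4.0000 -3.0000 1.5000]
Step 2: x=[6.5000 9.6875 14.9688 19.9844] v=[8.0000 -5.2500 -5.1250 2.4375]
Step 3: x=[7.6719 8.8985 13.6211 20.5918] v=[4.6875 -3.1562 -5.3907 2.4297]
Step 4: x=[7.2325 8.9835 12.8355 20.9529] v=[-1.7578 0.3398 -3.1426 1.4444]
Step 5: x=[5.4227 9.5937 13.1162 20.9243] v=[-7.2393 2.4408 1.1228 -0.1143]
Step 6: x=[3.3000 10.0418 14.4683 20.5447] v=[-8.4910 1.7923 5.4084 -1.5184]
Step 7: x=[2.0377 9.9111 16.2329 20.0306] v=[-5.0492 -0.5230 7.0583 -2.0566]
Max displacement = 2.9623

Answer: 2.9623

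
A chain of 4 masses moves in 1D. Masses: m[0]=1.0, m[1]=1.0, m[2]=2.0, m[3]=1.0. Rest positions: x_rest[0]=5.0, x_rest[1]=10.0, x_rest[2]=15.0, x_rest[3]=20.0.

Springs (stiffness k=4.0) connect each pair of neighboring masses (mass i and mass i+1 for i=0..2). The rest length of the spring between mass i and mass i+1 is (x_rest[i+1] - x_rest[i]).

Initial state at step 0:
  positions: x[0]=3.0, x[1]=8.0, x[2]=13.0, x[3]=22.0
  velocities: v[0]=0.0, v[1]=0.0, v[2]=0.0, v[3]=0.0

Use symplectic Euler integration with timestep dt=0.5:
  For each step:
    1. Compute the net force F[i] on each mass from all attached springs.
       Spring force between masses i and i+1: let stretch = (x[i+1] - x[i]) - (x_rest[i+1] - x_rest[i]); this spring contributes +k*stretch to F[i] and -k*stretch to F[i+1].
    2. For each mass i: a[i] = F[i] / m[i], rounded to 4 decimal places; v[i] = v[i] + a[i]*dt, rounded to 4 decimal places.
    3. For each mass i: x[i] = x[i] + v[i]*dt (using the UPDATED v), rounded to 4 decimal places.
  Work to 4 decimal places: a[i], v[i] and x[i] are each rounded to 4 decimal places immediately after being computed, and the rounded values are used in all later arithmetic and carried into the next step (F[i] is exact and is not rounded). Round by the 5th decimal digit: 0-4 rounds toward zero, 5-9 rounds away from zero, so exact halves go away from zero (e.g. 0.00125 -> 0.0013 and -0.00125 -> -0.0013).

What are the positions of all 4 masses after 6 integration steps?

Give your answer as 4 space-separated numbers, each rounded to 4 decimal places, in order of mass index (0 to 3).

Step 0: x=[3.0000 8.0000 13.0000 22.0000] v=[0.0000 0.0000 0.0000 0.0000]
Step 1: x=[3.0000 8.0000 15.0000 18.0000] v=[0.0000 0.0000 4.0000 -8.0000]
Step 2: x=[3.0000 10.0000 15.0000 16.0000] v=[0.0000 4.0000 0.0000 -4.0000]
Step 3: x=[5.0000 10.0000 13.0000 18.0000] v=[4.0000 0.0000 -4.0000 4.0000]
Step 4: x=[7.0000 8.0000 12.0000 20.0000] v=[4.0000 -4.0000 -2.0000 4.0000]
Step 5: x=[5.0000 9.0000 13.0000 19.0000] v=[-4.0000 2.0000 2.0000 -2.0000]
Step 6: x=[2.0000 10.0000 15.0000 17.0000] v=[-6.0000 2.0000 4.0000 -4.0000]

Answer: 2.0000 10.0000 15.0000 17.0000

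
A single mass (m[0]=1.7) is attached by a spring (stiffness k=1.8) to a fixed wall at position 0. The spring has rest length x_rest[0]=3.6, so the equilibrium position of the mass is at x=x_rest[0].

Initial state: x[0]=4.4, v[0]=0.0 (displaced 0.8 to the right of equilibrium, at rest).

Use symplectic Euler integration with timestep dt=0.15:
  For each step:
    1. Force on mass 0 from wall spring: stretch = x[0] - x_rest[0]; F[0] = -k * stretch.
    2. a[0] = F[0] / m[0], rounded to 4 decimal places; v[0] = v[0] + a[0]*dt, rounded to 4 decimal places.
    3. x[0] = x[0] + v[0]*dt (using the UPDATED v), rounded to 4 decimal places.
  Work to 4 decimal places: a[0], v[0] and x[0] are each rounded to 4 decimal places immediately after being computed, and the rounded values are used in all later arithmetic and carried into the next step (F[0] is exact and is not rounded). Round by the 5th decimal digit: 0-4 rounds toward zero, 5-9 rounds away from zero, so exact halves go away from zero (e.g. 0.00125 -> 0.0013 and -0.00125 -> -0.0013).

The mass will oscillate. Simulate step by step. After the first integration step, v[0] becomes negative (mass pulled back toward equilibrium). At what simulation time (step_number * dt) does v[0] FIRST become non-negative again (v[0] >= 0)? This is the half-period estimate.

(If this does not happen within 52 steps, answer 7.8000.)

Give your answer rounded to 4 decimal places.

Answer: 3.1500

Derivation:
Step 0: x=[4.4000] v=[0.0000]
Step 1: x=[4.3809] v=[-0.1271]
Step 2: x=[4.3432] v=[-0.2511]
Step 3: x=[4.2878] v=[-0.3691]
Step 4: x=[4.2161] v=[-0.4783]
Step 5: x=[4.1297] v=[-0.5761]
Step 6: x=[4.0307] v=[-0.6602]
Step 7: x=[3.9214] v=[-0.7286]
Step 8: x=[3.8045] v=[-0.7796]
Step 9: x=[3.6827] v=[-0.8121]
Step 10: x=[3.5589] v=[-0.8252]
Step 11: x=[3.4361] v=[-0.8187]
Step 12: x=[3.3172] v=[-0.7927]
Step 13: x=[3.2050] v=[-0.7478]
Step 14: x=[3.1022] v=[-0.6851]
Step 15: x=[3.0113] v=[-0.6060]
Step 16: x=[2.9344] v=[-0.5125]
Step 17: x=[2.8734] v=[-0.4068]
Step 18: x=[2.8297] v=[-0.2914]
Step 19: x=[2.8043] v=[-0.1691]
Step 20: x=[2.7979] v=[-0.0427]
Step 21: x=[2.8106] v=[0.0847]
First v>=0 after going negative at step 21, time=3.1500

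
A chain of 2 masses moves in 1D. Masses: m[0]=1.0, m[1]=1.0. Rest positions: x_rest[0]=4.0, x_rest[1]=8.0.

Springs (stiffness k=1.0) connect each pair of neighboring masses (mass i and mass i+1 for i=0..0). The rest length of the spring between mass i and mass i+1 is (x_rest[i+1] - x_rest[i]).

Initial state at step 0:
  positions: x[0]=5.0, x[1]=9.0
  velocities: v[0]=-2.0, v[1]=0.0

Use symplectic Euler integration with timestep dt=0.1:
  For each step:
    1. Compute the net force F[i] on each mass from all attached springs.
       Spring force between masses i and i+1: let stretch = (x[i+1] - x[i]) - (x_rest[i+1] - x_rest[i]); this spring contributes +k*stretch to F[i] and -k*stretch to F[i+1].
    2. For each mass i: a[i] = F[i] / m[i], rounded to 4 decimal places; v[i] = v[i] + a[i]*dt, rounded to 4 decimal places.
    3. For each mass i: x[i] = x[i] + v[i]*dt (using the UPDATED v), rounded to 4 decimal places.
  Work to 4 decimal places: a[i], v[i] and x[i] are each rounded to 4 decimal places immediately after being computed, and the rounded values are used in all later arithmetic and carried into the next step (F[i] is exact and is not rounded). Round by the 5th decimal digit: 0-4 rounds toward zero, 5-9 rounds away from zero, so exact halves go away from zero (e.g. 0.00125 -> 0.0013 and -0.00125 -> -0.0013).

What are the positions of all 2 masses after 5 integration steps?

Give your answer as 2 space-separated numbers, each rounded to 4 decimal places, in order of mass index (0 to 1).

Answer: 4.0392 8.9608

Derivation:
Step 0: x=[5.0000 9.0000] v=[-2.0000 0.0000]
Step 1: x=[4.8000 9.0000] v=[-2.0000 0.0000]
Step 2: x=[4.6020 8.9980] v=[-1.9800 -0.0200]
Step 3: x=[4.4080 8.9920] v=[-1.9404 -0.0596]
Step 4: x=[4.2198 8.9802] v=[-1.8820 -0.1180]
Step 5: x=[4.0392 8.9608] v=[-1.8060 -0.1940]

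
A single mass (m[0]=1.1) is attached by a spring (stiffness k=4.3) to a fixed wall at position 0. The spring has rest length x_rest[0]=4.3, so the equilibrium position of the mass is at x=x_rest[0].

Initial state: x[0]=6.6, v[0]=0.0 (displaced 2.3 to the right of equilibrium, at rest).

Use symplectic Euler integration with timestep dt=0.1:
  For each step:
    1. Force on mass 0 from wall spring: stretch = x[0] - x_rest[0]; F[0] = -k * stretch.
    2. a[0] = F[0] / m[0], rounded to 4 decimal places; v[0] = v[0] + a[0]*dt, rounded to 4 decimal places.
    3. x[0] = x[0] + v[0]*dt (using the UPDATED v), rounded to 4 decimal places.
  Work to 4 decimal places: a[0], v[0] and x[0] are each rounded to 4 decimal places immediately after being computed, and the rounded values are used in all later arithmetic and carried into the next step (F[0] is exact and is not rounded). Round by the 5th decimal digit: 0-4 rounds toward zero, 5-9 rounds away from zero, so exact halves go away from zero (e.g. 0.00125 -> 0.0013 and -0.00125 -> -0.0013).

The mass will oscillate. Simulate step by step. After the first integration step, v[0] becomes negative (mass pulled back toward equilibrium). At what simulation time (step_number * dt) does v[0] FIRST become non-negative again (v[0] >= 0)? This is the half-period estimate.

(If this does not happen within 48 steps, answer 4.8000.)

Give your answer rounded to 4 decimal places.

Answer: 1.6000

Derivation:
Step 0: x=[6.6000] v=[0.0000]
Step 1: x=[6.5101] v=[-0.8991]
Step 2: x=[6.3338] v=[-1.7631]
Step 3: x=[6.0780] v=[-2.5581]
Step 4: x=[5.7527] v=[-3.2531]
Step 5: x=[5.3706] v=[-3.8210]
Step 6: x=[4.9467] v=[-4.2395]
Step 7: x=[4.4975] v=[-4.4923]
Step 8: x=[4.0406] v=[-4.5695]
Step 9: x=[3.5938] v=[-4.4681]
Step 10: x=[3.1746] v=[-4.1920]
Step 11: x=[2.7994] v=[-3.7521]
Step 12: x=[2.4829] v=[-3.1655]
Step 13: x=[2.2374] v=[-2.4552]
Step 14: x=[2.0725] v=[-1.6489]
Step 15: x=[1.9947] v=[-0.7782]
Step 16: x=[2.0070] v=[0.1230]
First v>=0 after going negative at step 16, time=1.6000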